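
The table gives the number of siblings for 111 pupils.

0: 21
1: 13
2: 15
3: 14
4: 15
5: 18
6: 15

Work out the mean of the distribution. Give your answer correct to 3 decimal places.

Values: 0, 1, 2, 3, 4, 5, 6
Σfx = 21×0 + 13×1 + 15×2 + 14×3 + 15×4 + 18×5 + 15×6 = 325
n = Σf = 111
Mean = 325 / 111 = 2.9279

2.928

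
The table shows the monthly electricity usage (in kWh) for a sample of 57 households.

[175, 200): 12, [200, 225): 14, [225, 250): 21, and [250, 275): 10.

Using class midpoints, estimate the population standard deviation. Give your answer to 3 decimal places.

Midpoints: 187.5, 212.5, 237.5, 262.5
n = 57, Σfm = 12837.5, mean = 225.2193
Σfm² = 2927656.25
Σf(m − x̄)² = Σfm² − (Σfm)²/n = 2927656.25 − 12837.5²/57 = 36403.5088
Population variance = 36403.5088 / 57 = 638.6580
Standard deviation = √638.6580 = 25.2717

25.272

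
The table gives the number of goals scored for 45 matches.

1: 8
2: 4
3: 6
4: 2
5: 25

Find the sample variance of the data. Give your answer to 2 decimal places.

Values: 1, 2, 3, 4, 5
n = 45, Σfx = 167, mean = 3.7111
Σfx² = 735
Σf(x − x̄)² = Σfx² − (Σfx)²/n = 735 − 167²/45 = 115.2444
Sample variance = 115.2444 / 44 = 2.6192

2.62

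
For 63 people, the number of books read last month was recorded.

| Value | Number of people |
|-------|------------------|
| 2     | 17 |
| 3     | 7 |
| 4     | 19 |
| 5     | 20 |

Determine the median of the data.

Cumulative frequencies: 17, 24, 43, 63
n = 63, so the median is the value in position (n+1)/2 = 32.
Position 32 falls at value 4.

4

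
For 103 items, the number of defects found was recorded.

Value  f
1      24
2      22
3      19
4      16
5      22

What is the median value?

3

Cumulative frequencies: 24, 46, 65, 81, 103
n = 103, so the median is the value in position (n+1)/2 = 52.
Position 52 falls at value 3.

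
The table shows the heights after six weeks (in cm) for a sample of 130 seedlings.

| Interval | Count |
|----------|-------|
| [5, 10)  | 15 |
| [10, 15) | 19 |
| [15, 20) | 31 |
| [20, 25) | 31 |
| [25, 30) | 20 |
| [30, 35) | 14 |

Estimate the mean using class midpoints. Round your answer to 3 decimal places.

Midpoints: 7.5, 12.5, 17.5, 22.5, 27.5, 32.5
Σfm = 15×7.5 + 19×12.5 + 31×17.5 + 31×22.5 + 20×27.5 + 14×32.5 = 2595
n = Σf = 130
Mean = 2595 / 130 = 19.9615

19.962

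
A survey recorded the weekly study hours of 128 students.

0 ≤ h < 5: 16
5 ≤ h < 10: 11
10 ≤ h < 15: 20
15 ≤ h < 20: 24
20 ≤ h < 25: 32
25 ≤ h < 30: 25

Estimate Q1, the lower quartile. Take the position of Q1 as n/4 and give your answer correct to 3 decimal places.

Cumulative frequencies: 16, 27, 47, 71, 103, 128
n = 128; position = n/4 = 32.
This falls in the class 10 ≤ h < 15: L = 10, F = 27, f = 20, h = 5.
Lower quartile ≈ 10 + ((32 − 27) / 20) × 5 = 11.2500

11.250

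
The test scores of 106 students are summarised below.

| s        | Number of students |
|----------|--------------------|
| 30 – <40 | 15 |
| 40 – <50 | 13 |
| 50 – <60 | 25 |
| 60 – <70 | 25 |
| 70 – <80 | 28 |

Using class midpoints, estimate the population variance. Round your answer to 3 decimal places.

Midpoints: 35, 45, 55, 65, 75
n = 106, Σfm = 6210, mean = 58.5849
Σfm² = 383450
Σf(m − x̄)² = Σfm² − (Σfm)²/n = 383450 − 6210²/106 = 19637.7358
Population variance = 19637.7358 / 106 = 185.2617

185.262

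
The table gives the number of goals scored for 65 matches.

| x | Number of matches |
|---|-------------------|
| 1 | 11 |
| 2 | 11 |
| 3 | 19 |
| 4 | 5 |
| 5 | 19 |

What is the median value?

3

Cumulative frequencies: 11, 22, 41, 46, 65
n = 65, so the median is the value in position (n+1)/2 = 33.
Position 33 falls at value 3.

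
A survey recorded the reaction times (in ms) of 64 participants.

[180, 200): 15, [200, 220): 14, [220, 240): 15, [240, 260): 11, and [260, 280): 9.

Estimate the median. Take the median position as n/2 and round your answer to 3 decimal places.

Cumulative frequencies: 15, 29, 44, 55, 64
n = 64; position = n/2 = 32.
This falls in the class [220, 240): L = 220, F = 29, f = 15, h = 20.
Median ≈ 220 + ((32 − 29) / 15) × 20 = 224.0000

224.000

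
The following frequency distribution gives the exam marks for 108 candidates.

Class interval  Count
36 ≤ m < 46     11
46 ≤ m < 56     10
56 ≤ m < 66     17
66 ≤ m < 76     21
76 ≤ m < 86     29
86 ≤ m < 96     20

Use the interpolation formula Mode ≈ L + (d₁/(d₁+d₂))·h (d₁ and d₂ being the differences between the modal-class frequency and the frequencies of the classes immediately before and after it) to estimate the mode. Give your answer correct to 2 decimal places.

80.71

Modal class: 76 ≤ m < 86 (highest frequency 29).
d₁ = 29 − 21 = 8, d₂ = 29 − 20 = 9
Mode ≈ 76 + (8/(8+9)) × 10 = 76 + 4.7059 = 80.7059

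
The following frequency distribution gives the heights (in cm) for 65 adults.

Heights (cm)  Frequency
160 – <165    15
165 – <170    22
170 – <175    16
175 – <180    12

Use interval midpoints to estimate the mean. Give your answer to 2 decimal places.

Midpoints: 162.5, 167.5, 172.5, 177.5
Σfm = 15×162.5 + 22×167.5 + 16×172.5 + 12×177.5 = 11012.5
n = Σf = 65
Mean = 11012.5 / 65 = 169.4231

169.42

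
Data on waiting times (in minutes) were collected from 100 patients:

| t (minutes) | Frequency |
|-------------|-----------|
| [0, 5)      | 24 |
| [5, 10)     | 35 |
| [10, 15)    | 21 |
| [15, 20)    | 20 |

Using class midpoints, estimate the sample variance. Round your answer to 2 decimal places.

Midpoints: 2.5, 7.5, 12.5, 17.5
n = 100, Σfm = 935, mean = 9.3500
Σfm² = 11525
Σf(m − x̄)² = Σfm² − (Σfm)²/n = 11525 − 935²/100 = 2782.7500
Sample variance = 2782.7500 / 99 = 28.1086

28.11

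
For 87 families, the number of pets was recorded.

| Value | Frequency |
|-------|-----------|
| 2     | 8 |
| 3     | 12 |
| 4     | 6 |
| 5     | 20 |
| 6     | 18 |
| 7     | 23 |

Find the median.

Cumulative frequencies: 8, 20, 26, 46, 64, 87
n = 87, so the median is the value in position (n+1)/2 = 44.
Position 44 falls at value 5.

5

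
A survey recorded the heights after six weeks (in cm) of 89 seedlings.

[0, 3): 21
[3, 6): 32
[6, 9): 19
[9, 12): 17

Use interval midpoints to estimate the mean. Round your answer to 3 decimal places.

5.579

Midpoints: 1.5, 4.5, 7.5, 10.5
Σfm = 21×1.5 + 32×4.5 + 19×7.5 + 17×10.5 = 496.5
n = Σf = 89
Mean = 496.5 / 89 = 5.5787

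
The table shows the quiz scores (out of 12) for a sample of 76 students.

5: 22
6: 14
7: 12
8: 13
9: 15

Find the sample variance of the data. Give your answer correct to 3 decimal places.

2.294

Values: 5, 6, 7, 8, 9
n = 76, Σfx = 517, mean = 6.8026
Σfx² = 3689
Σf(x − x̄)² = Σfx² − (Σfx)²/n = 3689 − 517²/76 = 172.0395
Sample variance = 172.0395 / 75 = 2.2939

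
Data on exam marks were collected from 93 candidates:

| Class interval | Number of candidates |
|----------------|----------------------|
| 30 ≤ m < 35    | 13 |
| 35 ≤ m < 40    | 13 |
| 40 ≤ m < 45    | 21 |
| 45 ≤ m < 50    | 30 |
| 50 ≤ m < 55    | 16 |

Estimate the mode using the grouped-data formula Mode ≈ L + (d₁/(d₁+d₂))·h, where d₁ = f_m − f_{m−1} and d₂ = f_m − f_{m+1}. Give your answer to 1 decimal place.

Modal class: 45 ≤ m < 50 (highest frequency 30).
d₁ = 30 − 21 = 9, d₂ = 30 − 16 = 14
Mode ≈ 45 + (9/(9+14)) × 5 = 45 + 1.9565 = 46.9565

47.0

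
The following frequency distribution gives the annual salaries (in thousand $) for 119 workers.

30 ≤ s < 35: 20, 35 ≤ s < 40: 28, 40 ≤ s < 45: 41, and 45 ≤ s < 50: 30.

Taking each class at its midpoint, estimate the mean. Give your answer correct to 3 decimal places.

40.903

Midpoints: 32.5, 37.5, 42.5, 47.5
Σfm = 20×32.5 + 28×37.5 + 41×42.5 + 30×47.5 = 4867.5
n = Σf = 119
Mean = 4867.5 / 119 = 40.9034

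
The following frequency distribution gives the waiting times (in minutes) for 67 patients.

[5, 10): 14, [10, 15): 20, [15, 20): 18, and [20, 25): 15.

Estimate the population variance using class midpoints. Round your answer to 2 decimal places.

Midpoints: 7.5, 12.5, 17.5, 22.5
n = 67, Σfm = 1007.5, mean = 15.0373
Σfm² = 17018.75
Σf(m − x̄)² = Σfm² − (Σfm)²/n = 17018.75 − 1007.5²/67 = 1868.6567
Population variance = 1868.6567 / 67 = 27.8904

27.89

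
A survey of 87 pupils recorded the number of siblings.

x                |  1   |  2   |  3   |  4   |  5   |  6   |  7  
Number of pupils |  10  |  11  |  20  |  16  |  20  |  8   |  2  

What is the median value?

Cumulative frequencies: 10, 21, 41, 57, 77, 85, 87
n = 87, so the median is the value in position (n+1)/2 = 44.
Position 44 falls at value 4.

4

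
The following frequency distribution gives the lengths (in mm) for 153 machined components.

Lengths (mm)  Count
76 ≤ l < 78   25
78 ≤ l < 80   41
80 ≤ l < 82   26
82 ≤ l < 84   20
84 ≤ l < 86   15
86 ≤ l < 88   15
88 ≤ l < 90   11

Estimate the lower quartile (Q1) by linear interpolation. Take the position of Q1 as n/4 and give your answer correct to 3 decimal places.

Cumulative frequencies: 25, 66, 92, 112, 127, 142, 153
n = 153; position = n/4 = 38.25.
This falls in the class 78 ≤ l < 80: L = 78, F = 25, f = 41, h = 2.
Lower quartile ≈ 78 + ((38.25 − 25) / 41) × 2 = 78.6463

78.646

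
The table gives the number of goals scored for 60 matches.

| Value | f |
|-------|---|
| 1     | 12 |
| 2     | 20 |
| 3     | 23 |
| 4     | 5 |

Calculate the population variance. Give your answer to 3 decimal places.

0.794

Values: 1, 2, 3, 4
n = 60, Σfx = 141, mean = 2.3500
Σfx² = 379
Σf(x − x̄)² = Σfx² − (Σfx)²/n = 379 − 141²/60 = 47.6500
Population variance = 47.6500 / 60 = 0.7942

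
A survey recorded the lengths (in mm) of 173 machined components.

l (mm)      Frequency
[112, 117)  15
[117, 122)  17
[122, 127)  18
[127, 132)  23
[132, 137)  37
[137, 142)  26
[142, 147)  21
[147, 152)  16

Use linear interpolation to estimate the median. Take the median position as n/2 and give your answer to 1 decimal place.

Cumulative frequencies: 15, 32, 50, 73, 110, 136, 157, 173
n = 173; position = n/2 = 86.5.
This falls in the class [132, 137): L = 132, F = 73, f = 37, h = 5.
Median ≈ 132 + ((86.5 − 73) / 37) × 5 = 133.8243

133.8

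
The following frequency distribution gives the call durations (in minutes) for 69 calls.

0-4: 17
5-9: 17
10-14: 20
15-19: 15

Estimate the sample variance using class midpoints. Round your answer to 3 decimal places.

29.859

Midpoints: 2, 7, 12, 17
n = 69, Σfm = 648, mean = 9.3913
Σfm² = 8116
Σf(m − x̄)² = Σfm² − (Σfm)²/n = 8116 − 648²/69 = 2030.4348
Sample variance = 2030.4348 / 68 = 29.8593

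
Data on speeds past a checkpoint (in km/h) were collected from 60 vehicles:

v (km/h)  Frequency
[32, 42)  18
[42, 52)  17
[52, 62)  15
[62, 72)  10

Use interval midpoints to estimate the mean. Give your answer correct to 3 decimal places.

Midpoints: 37, 47, 57, 67
Σfm = 18×37 + 17×47 + 15×57 + 10×67 = 2990
n = Σf = 60
Mean = 2990 / 60 = 49.8333

49.833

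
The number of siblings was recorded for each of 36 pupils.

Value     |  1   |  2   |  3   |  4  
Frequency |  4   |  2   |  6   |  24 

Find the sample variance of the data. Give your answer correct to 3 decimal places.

1.044

Values: 1, 2, 3, 4
n = 36, Σfx = 122, mean = 3.3889
Σfx² = 450
Σf(x − x̄)² = Σfx² − (Σfx)²/n = 450 − 122²/36 = 36.5556
Sample variance = 36.5556 / 35 = 1.0444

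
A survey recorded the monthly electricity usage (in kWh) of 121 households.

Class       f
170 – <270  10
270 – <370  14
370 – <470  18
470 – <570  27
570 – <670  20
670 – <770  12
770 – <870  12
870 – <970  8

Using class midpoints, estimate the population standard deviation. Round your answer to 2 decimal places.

194.40

Midpoints: 220, 320, 420, 520, 620, 720, 820, 920
n = 121, Σfm = 66520, mean = 549.7521
Σfm² = 41142400
Σf(m − x̄)² = Σfm² − (Σfm)²/n = 41142400 − 66520²/121 = 4572892.5620
Population variance = 4572892.5620 / 121 = 37792.5005
Standard deviation = √37792.5005 = 194.4029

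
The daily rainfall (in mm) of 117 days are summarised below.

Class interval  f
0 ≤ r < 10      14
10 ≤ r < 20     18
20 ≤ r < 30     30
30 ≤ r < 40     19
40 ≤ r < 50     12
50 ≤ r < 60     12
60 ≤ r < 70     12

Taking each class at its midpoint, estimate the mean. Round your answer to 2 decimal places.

Midpoints: 5, 15, 25, 35, 45, 55, 65
Σfm = 14×5 + 18×15 + 30×25 + 19×35 + 12×45 + 12×55 + 12×65 = 3735
n = Σf = 117
Mean = 3735 / 117 = 31.9231

31.92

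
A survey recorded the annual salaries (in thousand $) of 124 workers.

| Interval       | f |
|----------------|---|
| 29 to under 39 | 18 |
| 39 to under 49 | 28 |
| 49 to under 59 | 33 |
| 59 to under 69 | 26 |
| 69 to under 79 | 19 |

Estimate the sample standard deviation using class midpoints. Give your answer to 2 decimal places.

Midpoints: 34, 44, 54, 64, 74
n = 124, Σfm = 6696, mean = 54.0000
Σfm² = 381784
Σf(m − x̄)² = Σfm² − (Σfm)²/n = 381784 − 6696²/124 = 20200.0000
Sample variance = 20200.0000 / 123 = 164.2276
Standard deviation = √164.2276 = 12.8151

12.82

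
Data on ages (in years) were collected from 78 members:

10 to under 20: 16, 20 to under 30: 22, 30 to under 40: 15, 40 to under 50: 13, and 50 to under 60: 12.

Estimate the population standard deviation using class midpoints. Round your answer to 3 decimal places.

Midpoints: 15, 25, 35, 45, 55
n = 78, Σfm = 2560, mean = 32.8205
Σfm² = 98350
Σf(m − x̄)² = Σfm² − (Σfm)²/n = 98350 − 2560²/78 = 14329.4872
Population variance = 14329.4872 / 78 = 183.7114
Standard deviation = √183.7114 = 13.5540

13.554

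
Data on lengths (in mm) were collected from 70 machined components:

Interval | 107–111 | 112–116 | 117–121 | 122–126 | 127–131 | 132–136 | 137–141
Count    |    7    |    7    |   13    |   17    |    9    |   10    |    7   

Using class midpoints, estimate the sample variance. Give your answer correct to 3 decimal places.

78.240

Midpoints: 109, 114, 119, 124, 129, 134, 139
n = 70, Σfm = 8690, mean = 124.1429
Σfm² = 1084200
Σf(m − x̄)² = Σfm² − (Σfm)²/n = 1084200 − 8690²/70 = 5398.5714
Sample variance = 5398.5714 / 69 = 78.2402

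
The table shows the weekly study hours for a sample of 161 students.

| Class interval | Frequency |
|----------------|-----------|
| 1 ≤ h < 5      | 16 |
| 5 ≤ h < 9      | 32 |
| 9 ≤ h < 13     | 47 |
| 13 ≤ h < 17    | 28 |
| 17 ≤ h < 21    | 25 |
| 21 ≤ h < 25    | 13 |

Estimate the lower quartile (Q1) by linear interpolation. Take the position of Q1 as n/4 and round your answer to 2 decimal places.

Cumulative frequencies: 16, 48, 95, 123, 148, 161
n = 161; position = n/4 = 40.25.
This falls in the class 5 ≤ h < 9: L = 5, F = 16, f = 32, h = 4.
Lower quartile ≈ 5 + ((40.25 − 16) / 32) × 4 = 8.0312

8.03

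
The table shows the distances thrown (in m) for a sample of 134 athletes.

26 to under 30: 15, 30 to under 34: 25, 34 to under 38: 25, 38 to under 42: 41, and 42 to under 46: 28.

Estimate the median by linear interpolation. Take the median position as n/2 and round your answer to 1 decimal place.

Cumulative frequencies: 15, 40, 65, 106, 134
n = 134; position = n/2 = 67.
This falls in the class 38 to under 42: L = 38, F = 65, f = 41, h = 4.
Median ≈ 38 + ((67 − 65) / 41) × 4 = 38.1951

38.2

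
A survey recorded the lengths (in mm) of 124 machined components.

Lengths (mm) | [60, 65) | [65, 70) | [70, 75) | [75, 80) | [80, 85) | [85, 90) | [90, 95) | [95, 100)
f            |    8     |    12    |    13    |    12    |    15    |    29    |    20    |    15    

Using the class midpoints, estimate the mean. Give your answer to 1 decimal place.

Midpoints: 62.5, 67.5, 72.5, 77.5, 82.5, 87.5, 92.5, 97.5
Σfm = 8×62.5 + 12×67.5 + 13×72.5 + 12×77.5 + 15×82.5 + 29×87.5 + 20×92.5 + 15×97.5 = 10270
n = Σf = 124
Mean = 10270 / 124 = 82.8226

82.8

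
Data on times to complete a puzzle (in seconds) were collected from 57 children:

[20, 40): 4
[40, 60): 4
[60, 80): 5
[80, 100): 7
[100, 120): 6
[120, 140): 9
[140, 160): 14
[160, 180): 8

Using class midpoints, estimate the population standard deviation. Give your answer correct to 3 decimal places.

42.675

Midpoints: 30, 50, 70, 90, 110, 130, 150, 170
n = 57, Σfm = 6590, mean = 115.6140
Σfm² = 865700
Σf(m − x̄)² = Σfm² − (Σfm)²/n = 865700 − 6590²/57 = 103803.5088
Population variance = 103803.5088 / 57 = 1821.1142
Standard deviation = √1821.1142 = 42.6745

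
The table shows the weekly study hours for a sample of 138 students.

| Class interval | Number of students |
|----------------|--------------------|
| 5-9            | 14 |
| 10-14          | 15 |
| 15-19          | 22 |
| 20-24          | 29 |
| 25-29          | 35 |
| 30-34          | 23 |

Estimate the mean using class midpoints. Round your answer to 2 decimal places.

21.53

Midpoints: 7, 12, 17, 22, 27, 32
Σfm = 14×7 + 15×12 + 22×17 + 29×22 + 35×27 + 23×32 = 2971
n = Σf = 138
Mean = 2971 / 138 = 21.5290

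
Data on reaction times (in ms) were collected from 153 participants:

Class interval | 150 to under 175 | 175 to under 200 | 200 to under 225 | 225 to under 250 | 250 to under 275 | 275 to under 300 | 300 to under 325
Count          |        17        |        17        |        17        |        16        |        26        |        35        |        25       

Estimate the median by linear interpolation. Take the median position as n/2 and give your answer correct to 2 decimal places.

Cumulative frequencies: 17, 34, 51, 67, 93, 128, 153
n = 153; position = n/2 = 76.5.
This falls in the class 250 to under 275: L = 250, F = 67, f = 26, h = 25.
Median ≈ 250 + ((76.5 − 67) / 26) × 25 = 259.1346

259.13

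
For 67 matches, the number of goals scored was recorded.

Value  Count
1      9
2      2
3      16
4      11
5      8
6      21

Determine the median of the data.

Cumulative frequencies: 9, 11, 27, 38, 46, 67
n = 67, so the median is the value in position (n+1)/2 = 34.
Position 34 falls at value 4.

4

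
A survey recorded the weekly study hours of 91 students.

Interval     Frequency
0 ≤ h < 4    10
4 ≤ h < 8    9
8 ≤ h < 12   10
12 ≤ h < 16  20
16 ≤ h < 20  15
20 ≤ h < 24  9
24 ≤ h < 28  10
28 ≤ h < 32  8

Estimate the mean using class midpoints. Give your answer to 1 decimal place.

15.6

Midpoints: 2, 6, 10, 14, 18, 22, 26, 30
Σfm = 10×2 + 9×6 + 10×10 + 20×14 + 15×18 + 9×22 + 10×26 + 8×30 = 1422
n = Σf = 91
Mean = 1422 / 91 = 15.6264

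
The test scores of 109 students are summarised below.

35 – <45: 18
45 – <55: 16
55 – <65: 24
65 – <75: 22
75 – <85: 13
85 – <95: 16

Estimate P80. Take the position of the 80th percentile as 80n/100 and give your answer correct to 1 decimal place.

Cumulative frequencies: 18, 34, 58, 80, 93, 109
n = 109; position = 80n/100 = 87.2.
This falls in the class 75 – <85: L = 75, F = 80, f = 13, h = 10.
80th percentile ≈ 75 + ((87.2 − 80) / 13) × 10 = 80.5385

80.5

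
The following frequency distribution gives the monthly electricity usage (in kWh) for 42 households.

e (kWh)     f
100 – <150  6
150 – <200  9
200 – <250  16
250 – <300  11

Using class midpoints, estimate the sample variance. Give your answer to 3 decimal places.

2537.747

Midpoints: 125, 175, 225, 275
n = 42, Σfm = 8950, mean = 213.0952
Σfm² = 2011250
Σf(m − x̄)² = Σfm² − (Σfm)²/n = 2011250 − 8950²/42 = 104047.6190
Sample variance = 104047.6190 / 41 = 2537.7468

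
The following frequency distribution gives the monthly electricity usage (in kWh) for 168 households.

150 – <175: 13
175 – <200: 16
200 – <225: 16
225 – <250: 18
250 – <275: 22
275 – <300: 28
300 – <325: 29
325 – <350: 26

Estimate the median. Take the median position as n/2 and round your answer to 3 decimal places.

273.864

Cumulative frequencies: 13, 29, 45, 63, 85, 113, 142, 168
n = 168; position = n/2 = 84.
This falls in the class 250 – <275: L = 250, F = 63, f = 22, h = 25.
Median ≈ 250 + ((84 − 63) / 22) × 25 = 273.8636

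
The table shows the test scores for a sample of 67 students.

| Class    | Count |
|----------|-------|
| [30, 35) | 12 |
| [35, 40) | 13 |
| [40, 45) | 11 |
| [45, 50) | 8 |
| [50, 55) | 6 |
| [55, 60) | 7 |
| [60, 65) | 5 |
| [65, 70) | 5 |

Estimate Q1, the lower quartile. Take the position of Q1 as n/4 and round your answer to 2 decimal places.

Cumulative frequencies: 12, 25, 36, 44, 50, 57, 62, 67
n = 67; position = n/4 = 16.75.
This falls in the class [35, 40): L = 35, F = 12, f = 13, h = 5.
Lower quartile ≈ 35 + ((16.75 − 12) / 13) × 5 = 36.8269

36.83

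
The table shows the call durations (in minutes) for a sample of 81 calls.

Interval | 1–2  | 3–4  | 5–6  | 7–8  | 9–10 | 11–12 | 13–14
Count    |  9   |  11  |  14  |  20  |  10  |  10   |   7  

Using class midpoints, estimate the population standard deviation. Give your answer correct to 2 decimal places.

Midpoints: 1.5, 3.5, 5.5, 7.5, 9.5, 11.5, 13.5
n = 81, Σfm = 583.5, mean = 7.2037
Σfm² = 5204.25
Σf(m − x̄)² = Σfm² − (Σfm)²/n = 5204.25 − 583.5²/81 = 1000.8889
Population variance = 1000.8889 / 81 = 12.3567
Standard deviation = √12.3567 = 3.5152

3.52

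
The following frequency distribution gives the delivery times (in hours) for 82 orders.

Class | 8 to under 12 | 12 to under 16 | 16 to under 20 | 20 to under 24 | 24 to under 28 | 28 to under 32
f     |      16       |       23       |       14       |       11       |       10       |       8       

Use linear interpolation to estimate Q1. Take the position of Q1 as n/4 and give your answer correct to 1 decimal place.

12.8

Cumulative frequencies: 16, 39, 53, 64, 74, 82
n = 82; position = n/4 = 20.5.
This falls in the class 12 to under 16: L = 12, F = 16, f = 23, h = 4.
Lower quartile ≈ 12 + ((20.5 − 16) / 23) × 4 = 12.7826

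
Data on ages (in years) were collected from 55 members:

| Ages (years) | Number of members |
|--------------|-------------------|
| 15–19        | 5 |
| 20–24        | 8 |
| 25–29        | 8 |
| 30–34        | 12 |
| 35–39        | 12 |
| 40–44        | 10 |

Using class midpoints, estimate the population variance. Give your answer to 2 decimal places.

Midpoints: 17, 22, 27, 32, 37, 42
n = 55, Σfm = 1725, mean = 31.3636
Σfm² = 57505
Σf(m − x̄)² = Σfm² − (Σfm)²/n = 57505 − 1725²/55 = 3402.7273
Population variance = 3402.7273 / 55 = 61.8678

61.87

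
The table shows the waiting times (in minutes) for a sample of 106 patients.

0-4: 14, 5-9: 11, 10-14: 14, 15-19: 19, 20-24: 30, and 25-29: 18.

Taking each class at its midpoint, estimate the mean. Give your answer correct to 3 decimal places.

16.434

Midpoints: 2, 7, 12, 17, 22, 27
Σfm = 14×2 + 11×7 + 14×12 + 19×17 + 30×22 + 18×27 = 1742
n = Σf = 106
Mean = 1742 / 106 = 16.4340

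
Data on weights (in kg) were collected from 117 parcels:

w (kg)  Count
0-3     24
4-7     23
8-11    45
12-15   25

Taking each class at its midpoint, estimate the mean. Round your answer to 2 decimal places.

Midpoints: 1.5, 5.5, 9.5, 13.5
Σfm = 24×1.5 + 23×5.5 + 45×9.5 + 25×13.5 = 927.5
n = Σf = 117
Mean = 927.5 / 117 = 7.9274

7.93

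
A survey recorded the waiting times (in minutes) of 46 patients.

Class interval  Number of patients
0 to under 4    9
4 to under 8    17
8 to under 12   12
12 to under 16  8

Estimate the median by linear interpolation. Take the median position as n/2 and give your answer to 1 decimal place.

7.3

Cumulative frequencies: 9, 26, 38, 46
n = 46; position = n/2 = 23.
This falls in the class 4 to under 8: L = 4, F = 9, f = 17, h = 4.
Median ≈ 4 + ((23 − 9) / 17) × 4 = 7.2941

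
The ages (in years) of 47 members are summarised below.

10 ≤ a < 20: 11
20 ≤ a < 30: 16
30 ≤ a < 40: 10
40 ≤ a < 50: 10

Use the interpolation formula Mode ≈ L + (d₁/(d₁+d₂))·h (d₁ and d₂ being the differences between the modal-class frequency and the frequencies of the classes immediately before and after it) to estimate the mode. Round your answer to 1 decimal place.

24.5

Modal class: 20 ≤ a < 30 (highest frequency 16).
d₁ = 16 − 11 = 5, d₂ = 16 − 10 = 6
Mode ≈ 20 + (5/(5+6)) × 10 = 20 + 4.5455 = 24.5455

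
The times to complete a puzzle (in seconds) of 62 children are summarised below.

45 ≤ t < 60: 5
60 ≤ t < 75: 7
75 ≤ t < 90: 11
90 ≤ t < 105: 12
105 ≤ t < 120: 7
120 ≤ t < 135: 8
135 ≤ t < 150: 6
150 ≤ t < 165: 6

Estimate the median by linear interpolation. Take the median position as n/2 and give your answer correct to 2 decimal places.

100.00

Cumulative frequencies: 5, 12, 23, 35, 42, 50, 56, 62
n = 62; position = n/2 = 31.
This falls in the class 90 ≤ t < 105: L = 90, F = 23, f = 12, h = 15.
Median ≈ 90 + ((31 − 23) / 12) × 15 = 100.0000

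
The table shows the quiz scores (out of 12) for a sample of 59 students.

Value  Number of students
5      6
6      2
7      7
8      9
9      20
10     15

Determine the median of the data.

Cumulative frequencies: 6, 8, 15, 24, 44, 59
n = 59, so the median is the value in position (n+1)/2 = 30.
Position 30 falls at value 9.

9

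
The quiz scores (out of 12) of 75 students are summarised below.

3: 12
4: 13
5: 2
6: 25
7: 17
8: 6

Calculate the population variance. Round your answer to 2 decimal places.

2.49

Values: 3, 4, 5, 6, 7, 8
n = 75, Σfx = 415, mean = 5.5333
Σfx² = 2483
Σf(x − x̄)² = Σfx² − (Σfx)²/n = 2483 − 415²/75 = 186.6667
Population variance = 186.6667 / 75 = 2.4889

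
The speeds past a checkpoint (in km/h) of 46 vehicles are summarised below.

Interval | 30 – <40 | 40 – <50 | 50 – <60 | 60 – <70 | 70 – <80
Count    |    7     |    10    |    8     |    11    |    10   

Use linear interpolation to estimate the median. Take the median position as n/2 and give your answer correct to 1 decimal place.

Cumulative frequencies: 7, 17, 25, 36, 46
n = 46; position = n/2 = 23.
This falls in the class 50 – <60: L = 50, F = 17, f = 8, h = 10.
Median ≈ 50 + ((23 − 17) / 8) × 10 = 57.5000

57.5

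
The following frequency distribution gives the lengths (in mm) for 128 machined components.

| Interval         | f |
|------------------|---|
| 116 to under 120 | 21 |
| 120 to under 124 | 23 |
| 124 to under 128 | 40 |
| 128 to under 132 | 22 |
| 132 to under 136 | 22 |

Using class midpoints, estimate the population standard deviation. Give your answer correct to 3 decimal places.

5.208

Midpoints: 118, 122, 126, 130, 134
n = 128, Σfm = 16132, mean = 126.0312
Σfm² = 2036608
Σf(m − x̄)² = Σfm² − (Σfm)²/n = 2036608 − 16132²/128 = 3471.8750
Population variance = 3471.8750 / 128 = 27.1240
Standard deviation = √27.1240 = 5.2081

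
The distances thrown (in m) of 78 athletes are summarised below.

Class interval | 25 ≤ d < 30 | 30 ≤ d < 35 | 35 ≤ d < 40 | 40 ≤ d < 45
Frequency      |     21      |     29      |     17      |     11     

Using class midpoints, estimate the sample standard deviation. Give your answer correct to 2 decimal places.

5.03

Midpoints: 27.5, 32.5, 37.5, 42.5
n = 78, Σfm = 2625, mean = 33.6538
Σfm² = 90287.5
Σf(m − x̄)² = Σfm² − (Σfm)²/n = 90287.5 − 2625²/78 = 1946.1538
Sample variance = 1946.1538 / 77 = 25.2747
Standard deviation = √25.2747 = 5.0274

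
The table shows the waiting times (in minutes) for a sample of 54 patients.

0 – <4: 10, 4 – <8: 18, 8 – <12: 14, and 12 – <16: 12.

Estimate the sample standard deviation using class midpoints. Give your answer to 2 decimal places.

4.17

Midpoints: 2, 6, 10, 14
n = 54, Σfm = 436, mean = 8.0741
Σfm² = 4440
Σf(m − x̄)² = Σfm² − (Σfm)²/n = 4440 − 436²/54 = 919.7037
Sample variance = 919.7037 / 53 = 17.3529
Standard deviation = √17.3529 = 4.1657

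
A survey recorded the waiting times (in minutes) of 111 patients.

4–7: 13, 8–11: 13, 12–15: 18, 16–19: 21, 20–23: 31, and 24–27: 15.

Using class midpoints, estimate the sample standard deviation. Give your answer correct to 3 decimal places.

Midpoints: 5.5, 9.5, 13.5, 17.5, 21.5, 25.5
n = 111, Σfm = 1854.5, mean = 16.7072
Σfm² = 35361.75
Σf(m − x̄)² = Σfm² − (Σfm)²/n = 35361.75 − 1854.5²/111 = 4378.2342
Sample variance = 4378.2342 / 110 = 39.8021
Standard deviation = √39.8021 = 6.3089

6.309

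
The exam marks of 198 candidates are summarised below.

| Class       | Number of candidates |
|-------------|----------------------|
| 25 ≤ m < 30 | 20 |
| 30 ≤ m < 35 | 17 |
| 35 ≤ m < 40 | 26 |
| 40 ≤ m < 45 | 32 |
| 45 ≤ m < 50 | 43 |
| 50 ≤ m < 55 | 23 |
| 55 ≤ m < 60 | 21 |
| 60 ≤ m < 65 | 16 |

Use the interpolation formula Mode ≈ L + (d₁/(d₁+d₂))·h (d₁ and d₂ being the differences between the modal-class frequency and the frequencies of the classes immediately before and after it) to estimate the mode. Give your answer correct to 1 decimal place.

Modal class: 45 ≤ m < 50 (highest frequency 43).
d₁ = 43 − 32 = 11, d₂ = 43 − 23 = 20
Mode ≈ 45 + (11/(11+20)) × 5 = 45 + 1.7742 = 46.7742

46.8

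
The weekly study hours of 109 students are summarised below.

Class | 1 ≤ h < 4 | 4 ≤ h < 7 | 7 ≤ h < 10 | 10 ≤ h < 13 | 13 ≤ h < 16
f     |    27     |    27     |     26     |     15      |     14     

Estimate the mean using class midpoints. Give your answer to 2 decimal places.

7.45

Midpoints: 2.5, 5.5, 8.5, 11.5, 14.5
Σfm = 27×2.5 + 27×5.5 + 26×8.5 + 15×11.5 + 14×14.5 = 812.5
n = Σf = 109
Mean = 812.5 / 109 = 7.4541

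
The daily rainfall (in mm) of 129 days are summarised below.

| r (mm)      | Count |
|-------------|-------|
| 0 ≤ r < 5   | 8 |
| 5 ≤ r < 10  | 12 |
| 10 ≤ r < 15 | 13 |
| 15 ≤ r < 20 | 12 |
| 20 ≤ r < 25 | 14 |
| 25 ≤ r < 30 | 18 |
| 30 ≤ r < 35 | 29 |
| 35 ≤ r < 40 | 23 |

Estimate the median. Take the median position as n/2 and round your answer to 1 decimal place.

26.5

Cumulative frequencies: 8, 20, 33, 45, 59, 77, 106, 129
n = 129; position = n/2 = 64.5.
This falls in the class 25 ≤ r < 30: L = 25, F = 59, f = 18, h = 5.
Median ≈ 25 + ((64.5 − 59) / 18) × 5 = 26.5278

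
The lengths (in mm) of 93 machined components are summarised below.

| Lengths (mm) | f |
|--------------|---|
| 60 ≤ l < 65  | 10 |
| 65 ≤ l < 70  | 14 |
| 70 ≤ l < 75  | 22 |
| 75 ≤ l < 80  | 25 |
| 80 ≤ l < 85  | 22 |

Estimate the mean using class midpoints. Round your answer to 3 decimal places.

74.382

Midpoints: 62.5, 67.5, 72.5, 77.5, 82.5
Σfm = 10×62.5 + 14×67.5 + 22×72.5 + 25×77.5 + 22×82.5 = 6917.5
n = Σf = 93
Mean = 6917.5 / 93 = 74.3817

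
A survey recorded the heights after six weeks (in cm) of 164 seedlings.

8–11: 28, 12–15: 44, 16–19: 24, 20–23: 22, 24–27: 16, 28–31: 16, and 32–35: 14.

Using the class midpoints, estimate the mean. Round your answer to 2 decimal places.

Midpoints: 9.5, 13.5, 17.5, 21.5, 25.5, 29.5, 33.5
Σfm = 28×9.5 + 44×13.5 + 24×17.5 + 22×21.5 + 16×25.5 + 16×29.5 + 14×33.5 = 3102
n = Σf = 164
Mean = 3102 / 164 = 18.9146

18.91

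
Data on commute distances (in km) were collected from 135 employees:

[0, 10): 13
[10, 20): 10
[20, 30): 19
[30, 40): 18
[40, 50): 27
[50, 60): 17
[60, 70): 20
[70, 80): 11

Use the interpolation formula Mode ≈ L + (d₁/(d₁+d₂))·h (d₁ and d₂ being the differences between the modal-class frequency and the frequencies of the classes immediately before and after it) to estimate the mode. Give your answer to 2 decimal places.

44.74

Modal class: [40, 50) (highest frequency 27).
d₁ = 27 − 18 = 9, d₂ = 27 − 17 = 10
Mode ≈ 40 + (9/(9+10)) × 10 = 40 + 4.7368 = 44.7368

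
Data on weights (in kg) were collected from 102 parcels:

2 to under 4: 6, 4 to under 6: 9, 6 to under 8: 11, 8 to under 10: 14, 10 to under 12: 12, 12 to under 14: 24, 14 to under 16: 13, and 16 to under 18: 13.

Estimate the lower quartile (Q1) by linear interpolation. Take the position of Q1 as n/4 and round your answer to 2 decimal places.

Cumulative frequencies: 6, 15, 26, 40, 52, 76, 89, 102
n = 102; position = n/4 = 25.5.
This falls in the class 6 to under 8: L = 6, F = 15, f = 11, h = 2.
Lower quartile ≈ 6 + ((25.5 − 15) / 11) × 2 = 7.9091

7.91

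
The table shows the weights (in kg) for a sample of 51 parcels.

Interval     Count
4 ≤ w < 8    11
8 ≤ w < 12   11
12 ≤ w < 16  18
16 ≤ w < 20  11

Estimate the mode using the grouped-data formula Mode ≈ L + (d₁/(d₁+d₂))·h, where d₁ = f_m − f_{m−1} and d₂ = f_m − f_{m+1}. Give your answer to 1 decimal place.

14.0

Modal class: 12 ≤ w < 16 (highest frequency 18).
d₁ = 18 − 11 = 7, d₂ = 18 − 11 = 7
Mode ≈ 12 + (7/(7+7)) × 4 = 12 + 2.0000 = 14.0000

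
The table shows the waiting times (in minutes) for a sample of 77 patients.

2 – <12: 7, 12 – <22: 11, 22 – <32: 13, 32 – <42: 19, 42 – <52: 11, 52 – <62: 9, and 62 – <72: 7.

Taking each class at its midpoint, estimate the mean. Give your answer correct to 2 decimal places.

Midpoints: 7, 17, 27, 37, 47, 57, 67
Σfm = 7×7 + 11×17 + 13×27 + 19×37 + 11×47 + 9×57 + 7×67 = 2789
n = Σf = 77
Mean = 2789 / 77 = 36.2208

36.22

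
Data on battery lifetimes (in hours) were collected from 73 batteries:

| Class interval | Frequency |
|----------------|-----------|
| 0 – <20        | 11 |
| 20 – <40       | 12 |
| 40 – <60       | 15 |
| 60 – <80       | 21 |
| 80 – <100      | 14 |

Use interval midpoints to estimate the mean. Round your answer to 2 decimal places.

54.11

Midpoints: 10, 30, 50, 70, 90
Σfm = 11×10 + 12×30 + 15×50 + 21×70 + 14×90 = 3950
n = Σf = 73
Mean = 3950 / 73 = 54.1096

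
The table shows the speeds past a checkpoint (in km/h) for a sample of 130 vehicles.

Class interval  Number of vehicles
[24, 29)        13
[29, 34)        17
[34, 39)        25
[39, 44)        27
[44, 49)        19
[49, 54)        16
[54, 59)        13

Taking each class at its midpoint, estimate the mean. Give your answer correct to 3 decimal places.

Midpoints: 26.5, 31.5, 36.5, 41.5, 46.5, 51.5, 56.5
Σfm = 13×26.5 + 17×31.5 + 25×36.5 + 27×41.5 + 19×46.5 + 16×51.5 + 13×56.5 = 5355
n = Σf = 130
Mean = 5355 / 130 = 41.1923

41.192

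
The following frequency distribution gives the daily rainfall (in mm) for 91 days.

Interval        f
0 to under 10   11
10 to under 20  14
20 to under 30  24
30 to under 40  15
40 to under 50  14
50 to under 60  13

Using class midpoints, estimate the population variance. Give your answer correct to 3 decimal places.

244.777

Midpoints: 5, 15, 25, 35, 45, 55
n = 91, Σfm = 2735, mean = 30.0549
Σfm² = 104475
Σf(m − x̄)² = Σfm² − (Σfm)²/n = 104475 − 2735²/91 = 22274.7253
Population variance = 22274.7253 / 91 = 244.7772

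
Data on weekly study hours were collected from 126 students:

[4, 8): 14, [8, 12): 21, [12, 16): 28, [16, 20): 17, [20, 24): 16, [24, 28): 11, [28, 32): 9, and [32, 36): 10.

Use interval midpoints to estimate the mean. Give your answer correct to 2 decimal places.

Midpoints: 6, 10, 14, 18, 22, 26, 30, 34
Σfm = 14×6 + 21×10 + 28×14 + 17×18 + 16×22 + 11×26 + 9×30 + 10×34 = 2240
n = Σf = 126
Mean = 2240 / 126 = 17.7778

17.78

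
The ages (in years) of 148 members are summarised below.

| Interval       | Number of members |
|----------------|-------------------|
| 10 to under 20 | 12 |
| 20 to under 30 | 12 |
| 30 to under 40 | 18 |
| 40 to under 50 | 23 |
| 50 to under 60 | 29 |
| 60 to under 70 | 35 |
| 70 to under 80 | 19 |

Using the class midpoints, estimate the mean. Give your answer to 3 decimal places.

50.270

Midpoints: 15, 25, 35, 45, 55, 65, 75
Σfm = 12×15 + 12×25 + 18×35 + 23×45 + 29×55 + 35×65 + 19×75 = 7440
n = Σf = 148
Mean = 7440 / 148 = 50.2703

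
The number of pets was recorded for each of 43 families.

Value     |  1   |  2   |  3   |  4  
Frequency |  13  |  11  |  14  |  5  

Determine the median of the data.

2

Cumulative frequencies: 13, 24, 38, 43
n = 43, so the median is the value in position (n+1)/2 = 22.
Position 22 falls at value 2.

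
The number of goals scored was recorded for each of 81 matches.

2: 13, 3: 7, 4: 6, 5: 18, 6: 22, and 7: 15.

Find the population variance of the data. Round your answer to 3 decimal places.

2.869

Values: 2, 3, 4, 5, 6, 7
n = 81, Σfx = 398, mean = 4.9136
Σfx² = 2188
Σf(x − x̄)² = Σfx² − (Σfx)²/n = 2188 − 398²/81 = 232.3951
Population variance = 232.3951 / 81 = 2.8691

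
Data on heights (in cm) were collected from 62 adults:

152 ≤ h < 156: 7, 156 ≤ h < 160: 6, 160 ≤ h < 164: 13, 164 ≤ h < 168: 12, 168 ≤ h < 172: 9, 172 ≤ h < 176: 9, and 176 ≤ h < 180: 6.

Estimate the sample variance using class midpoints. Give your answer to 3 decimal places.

Midpoints: 154, 158, 162, 166, 170, 174, 178
n = 62, Σfm = 10288, mean = 165.9355
Σfm² = 1710328
Σf(m − x̄)² = Σfm² − (Σfm)²/n = 1710328 − 10288²/62 = 3183.7419
Sample variance = 3183.7419 / 61 = 52.1925

52.192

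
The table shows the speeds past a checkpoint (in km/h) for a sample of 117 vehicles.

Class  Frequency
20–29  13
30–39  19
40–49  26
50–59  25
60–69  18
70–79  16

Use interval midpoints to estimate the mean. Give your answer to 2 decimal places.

49.97

Midpoints: 24.5, 34.5, 44.5, 54.5, 64.5, 74.5
Σfm = 13×24.5 + 19×34.5 + 26×44.5 + 25×54.5 + 18×64.5 + 16×74.5 = 5846.5
n = Σf = 117
Mean = 5846.5 / 117 = 49.9701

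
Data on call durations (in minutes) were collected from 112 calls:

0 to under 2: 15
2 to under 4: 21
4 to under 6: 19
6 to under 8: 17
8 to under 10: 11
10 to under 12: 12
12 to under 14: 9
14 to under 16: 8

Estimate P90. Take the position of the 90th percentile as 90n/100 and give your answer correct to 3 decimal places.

Cumulative frequencies: 15, 36, 55, 72, 83, 95, 104, 112
n = 112; position = 90n/100 = 100.8.
This falls in the class 12 to under 14: L = 12, F = 95, f = 9, h = 2.
90th percentile ≈ 12 + ((100.8 − 95) / 9) × 2 = 13.2889

13.289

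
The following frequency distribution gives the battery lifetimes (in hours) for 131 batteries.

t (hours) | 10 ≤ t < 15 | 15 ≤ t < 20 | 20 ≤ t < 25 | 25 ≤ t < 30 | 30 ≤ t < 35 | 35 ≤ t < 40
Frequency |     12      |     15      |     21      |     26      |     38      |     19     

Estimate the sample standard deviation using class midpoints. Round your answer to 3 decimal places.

7.622

Midpoints: 12.5, 17.5, 22.5, 27.5, 32.5, 37.5
n = 131, Σfm = 3547.5, mean = 27.0802
Σfm² = 103618.75
Σf(m − x̄)² = Σfm² − (Σfm)²/n = 103618.75 − 3547.5²/131 = 7551.9084
Sample variance = 7551.9084 / 130 = 58.0916
Standard deviation = √58.0916 = 7.6218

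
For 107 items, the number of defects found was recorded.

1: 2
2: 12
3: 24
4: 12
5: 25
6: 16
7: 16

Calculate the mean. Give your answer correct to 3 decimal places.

4.477

Values: 1, 2, 3, 4, 5, 6, 7
Σfx = 2×1 + 12×2 + 24×3 + 12×4 + 25×5 + 16×6 + 16×7 = 479
n = Σf = 107
Mean = 479 / 107 = 4.4766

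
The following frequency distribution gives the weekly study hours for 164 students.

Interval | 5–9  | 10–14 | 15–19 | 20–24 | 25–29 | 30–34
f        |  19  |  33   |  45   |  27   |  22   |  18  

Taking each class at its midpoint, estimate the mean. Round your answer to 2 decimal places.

18.65

Midpoints: 7, 12, 17, 22, 27, 32
Σfm = 19×7 + 33×12 + 45×17 + 27×22 + 22×27 + 18×32 = 3058
n = Σf = 164
Mean = 3058 / 164 = 18.6463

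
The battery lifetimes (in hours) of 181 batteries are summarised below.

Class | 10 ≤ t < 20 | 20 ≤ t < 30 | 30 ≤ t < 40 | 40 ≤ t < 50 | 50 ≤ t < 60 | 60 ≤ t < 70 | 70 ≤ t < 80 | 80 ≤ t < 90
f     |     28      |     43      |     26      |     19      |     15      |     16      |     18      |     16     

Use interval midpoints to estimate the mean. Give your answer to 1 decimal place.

43.3

Midpoints: 15, 25, 35, 45, 55, 65, 75, 85
Σfm = 28×15 + 43×25 + 26×35 + 19×45 + 15×55 + 16×65 + 18×75 + 16×85 = 7835
n = Σf = 181
Mean = 7835 / 181 = 43.2873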